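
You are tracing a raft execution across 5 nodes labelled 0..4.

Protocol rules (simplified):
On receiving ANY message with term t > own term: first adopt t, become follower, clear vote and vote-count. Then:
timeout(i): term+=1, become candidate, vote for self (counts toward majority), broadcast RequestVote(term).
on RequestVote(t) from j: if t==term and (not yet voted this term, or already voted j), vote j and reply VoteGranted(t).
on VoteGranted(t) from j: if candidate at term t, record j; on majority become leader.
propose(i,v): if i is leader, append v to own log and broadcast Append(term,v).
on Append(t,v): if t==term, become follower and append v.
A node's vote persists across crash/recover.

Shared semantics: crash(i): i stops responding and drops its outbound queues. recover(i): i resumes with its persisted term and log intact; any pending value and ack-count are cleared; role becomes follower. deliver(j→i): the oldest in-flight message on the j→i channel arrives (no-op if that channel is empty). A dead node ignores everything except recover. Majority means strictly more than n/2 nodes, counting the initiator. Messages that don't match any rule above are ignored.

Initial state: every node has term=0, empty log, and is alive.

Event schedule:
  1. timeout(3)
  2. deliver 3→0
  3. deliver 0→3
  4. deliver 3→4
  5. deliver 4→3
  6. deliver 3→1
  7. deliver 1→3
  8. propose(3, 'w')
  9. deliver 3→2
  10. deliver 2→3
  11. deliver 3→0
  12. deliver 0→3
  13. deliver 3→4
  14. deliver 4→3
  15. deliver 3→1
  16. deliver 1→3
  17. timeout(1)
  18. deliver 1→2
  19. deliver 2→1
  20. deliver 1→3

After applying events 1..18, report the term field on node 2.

2

e1 timeout(3): 3[cand,t=1,-]
e2 deliver 3→0: 0[foll,t=1,-]
e3 deliver 0→3: ·
e4 deliver 3→4: 4[foll,t=1,-]
e5 deliver 4→3: 3[lead,t=1,-]
e6 deliver 3→1: 1[foll,t=1,-]
e7 deliver 1→3: ·
e8 propose(3,'w'): 3[lead,t=1,w]
e9 deliver 3→2: 2[foll,t=1,-]
e10 deliver 2→3: ·
e11 deliver 3→0: 0[foll,t=1,w]
e12 deliver 0→3: ·
e13 deliver 3→4: 4[foll,t=1,w]
e14 deliver 4→3: ·
e15 deliver 3→1: 1[foll,t=1,w]
e16 deliver 1→3: ·
e17 timeout(1): 1[cand,t=2,w]
e18 deliver 1→2: 2[foll,t=2,-]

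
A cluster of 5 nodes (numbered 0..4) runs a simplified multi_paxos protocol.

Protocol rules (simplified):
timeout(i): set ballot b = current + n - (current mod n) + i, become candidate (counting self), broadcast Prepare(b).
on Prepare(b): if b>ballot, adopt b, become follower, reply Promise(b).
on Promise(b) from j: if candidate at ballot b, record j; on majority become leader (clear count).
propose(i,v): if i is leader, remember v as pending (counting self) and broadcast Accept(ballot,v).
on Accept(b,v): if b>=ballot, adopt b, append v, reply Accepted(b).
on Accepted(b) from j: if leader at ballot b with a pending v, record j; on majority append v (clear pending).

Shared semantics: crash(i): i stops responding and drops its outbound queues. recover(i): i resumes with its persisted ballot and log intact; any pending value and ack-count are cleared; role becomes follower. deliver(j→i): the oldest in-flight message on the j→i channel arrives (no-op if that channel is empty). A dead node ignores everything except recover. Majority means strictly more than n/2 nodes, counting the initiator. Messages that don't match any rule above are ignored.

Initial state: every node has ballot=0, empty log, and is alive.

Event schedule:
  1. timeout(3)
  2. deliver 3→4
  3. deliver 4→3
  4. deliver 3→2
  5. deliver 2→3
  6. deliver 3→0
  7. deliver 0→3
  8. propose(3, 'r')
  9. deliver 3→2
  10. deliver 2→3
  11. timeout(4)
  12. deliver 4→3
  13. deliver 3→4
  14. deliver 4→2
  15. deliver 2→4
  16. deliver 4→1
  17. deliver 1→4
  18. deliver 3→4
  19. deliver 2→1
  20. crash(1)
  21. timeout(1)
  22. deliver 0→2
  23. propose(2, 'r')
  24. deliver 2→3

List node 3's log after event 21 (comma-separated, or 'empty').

empty

1. timeout(3):  <3:cand b8 ->
2. deliver 3→4:  <4:foll b8 ->
3. deliver 4→3:  nop
4. deliver 3→2:  <2:foll b8 ->
5. deliver 2→3:  <3:lead b8 ->
6. deliver 3→0:  <0:foll b8 ->
7. deliver 0→3:  nop
8. propose(3,'r'):  nop
9. deliver 3→2:  <2:foll b8 r>
10. deliver 2→3:  nop
11. timeout(4):  <4:cand b14 ->
12. deliver 4→3:  <3:foll b14 ->
13. deliver 3→4:  nop
14. deliver 4→2:  <2:foll b14 r>
15. deliver 2→4:  nop
16. deliver 4→1:  <1:foll b14 ->
17. deliver 1→4:  <4:lead b14 ->
18. deliver 3→4:  nop
19. deliver 2→1:  nop
20. crash(1):  <1:✗foll b14 ->
21. timeout(1):  nop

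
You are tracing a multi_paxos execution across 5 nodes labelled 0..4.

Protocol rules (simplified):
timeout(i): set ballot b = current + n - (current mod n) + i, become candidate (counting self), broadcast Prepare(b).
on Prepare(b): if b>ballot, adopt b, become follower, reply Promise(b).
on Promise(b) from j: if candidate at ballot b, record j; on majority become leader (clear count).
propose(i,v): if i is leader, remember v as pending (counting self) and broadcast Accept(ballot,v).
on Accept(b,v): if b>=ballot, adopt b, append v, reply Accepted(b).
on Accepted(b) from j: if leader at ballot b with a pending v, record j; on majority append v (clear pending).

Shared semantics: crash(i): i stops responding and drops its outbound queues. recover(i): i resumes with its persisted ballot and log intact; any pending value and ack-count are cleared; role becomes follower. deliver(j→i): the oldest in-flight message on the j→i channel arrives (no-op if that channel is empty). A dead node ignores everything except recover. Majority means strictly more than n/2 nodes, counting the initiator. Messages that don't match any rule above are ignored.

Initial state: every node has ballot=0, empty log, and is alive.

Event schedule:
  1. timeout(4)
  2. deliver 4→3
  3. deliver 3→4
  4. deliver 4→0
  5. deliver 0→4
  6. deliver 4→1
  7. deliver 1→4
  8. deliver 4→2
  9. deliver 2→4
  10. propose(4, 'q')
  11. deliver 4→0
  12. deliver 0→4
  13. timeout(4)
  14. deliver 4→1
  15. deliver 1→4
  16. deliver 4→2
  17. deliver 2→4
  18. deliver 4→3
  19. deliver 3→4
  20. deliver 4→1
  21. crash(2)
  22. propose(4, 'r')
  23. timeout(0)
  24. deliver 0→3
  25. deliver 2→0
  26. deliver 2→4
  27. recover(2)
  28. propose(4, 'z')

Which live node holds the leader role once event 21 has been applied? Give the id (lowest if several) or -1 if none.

-1

e1 timeout(4): 4[cand,b=9,-]
e2 deliver 4→3: 3[foll,b=9,-]
e3 deliver 3→4: ·
e4 deliver 4→0: 0[foll,b=9,-]
e5 deliver 0→4: 4[lead,b=9,-]
e6 deliver 4→1: 1[foll,b=9,-]
e7 deliver 1→4: ·
e8 deliver 4→2: 2[foll,b=9,-]
e9 deliver 2→4: ·
e10 propose(4,'q'): ·
e11 deliver 4→0: 0[foll,b=9,q]
e12 deliver 0→4: ·
e13 timeout(4): 4[cand,b=14,-]
e14 deliver 4→1: 1[foll,b=9,q]
e15 deliver 1→4: ·
e16 deliver 4→2: 2[foll,b=9,q]
e17 deliver 2→4: ·
e18 deliver 4→3: 3[foll,b=9,q]
e19 deliver 3→4: ·
e20 deliver 4→1: 1[foll,b=14,q]
e21 crash(2): 2[✗foll,b=9,q]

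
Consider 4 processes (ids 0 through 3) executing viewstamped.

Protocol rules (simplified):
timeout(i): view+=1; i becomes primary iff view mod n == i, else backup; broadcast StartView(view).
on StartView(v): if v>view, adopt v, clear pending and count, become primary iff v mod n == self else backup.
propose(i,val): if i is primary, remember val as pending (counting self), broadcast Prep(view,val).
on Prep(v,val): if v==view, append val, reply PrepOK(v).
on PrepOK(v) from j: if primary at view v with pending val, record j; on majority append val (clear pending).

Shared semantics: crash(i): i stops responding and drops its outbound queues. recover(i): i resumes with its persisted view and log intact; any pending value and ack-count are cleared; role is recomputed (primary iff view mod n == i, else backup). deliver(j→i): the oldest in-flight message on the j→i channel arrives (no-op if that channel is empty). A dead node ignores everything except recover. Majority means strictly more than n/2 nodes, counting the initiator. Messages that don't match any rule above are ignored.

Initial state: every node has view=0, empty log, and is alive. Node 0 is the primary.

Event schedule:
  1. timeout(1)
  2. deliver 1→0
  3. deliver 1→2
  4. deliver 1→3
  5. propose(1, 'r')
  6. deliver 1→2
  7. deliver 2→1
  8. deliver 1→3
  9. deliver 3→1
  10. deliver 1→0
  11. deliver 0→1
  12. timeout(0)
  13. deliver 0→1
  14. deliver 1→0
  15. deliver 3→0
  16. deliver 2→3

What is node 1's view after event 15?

step 1 timeout(1): 1={prim,v=1,log=-}
step 2 deliver 1→0: 0={back,v=1,log=-}
step 3 deliver 1→2: 2={back,v=1,log=-}
step 4 deliver 1→3: 3={back,v=1,log=-}
step 5 propose(1,'r'): —
step 6 deliver 1→2: 2={back,v=1,log=r}
step 7 deliver 2→1: —
step 8 deliver 1→3: 3={back,v=1,log=r}
step 9 deliver 3→1: 1={prim,v=1,log=r}
step 10 deliver 1→0: 0={back,v=1,log=r}
step 11 deliver 0→1: —
step 12 timeout(0): 0={back,v=2,log=r}
step 13 deliver 0→1: 1={back,v=2,log=r}
step 14 deliver 1→0: —
step 15 deliver 3→0: —

2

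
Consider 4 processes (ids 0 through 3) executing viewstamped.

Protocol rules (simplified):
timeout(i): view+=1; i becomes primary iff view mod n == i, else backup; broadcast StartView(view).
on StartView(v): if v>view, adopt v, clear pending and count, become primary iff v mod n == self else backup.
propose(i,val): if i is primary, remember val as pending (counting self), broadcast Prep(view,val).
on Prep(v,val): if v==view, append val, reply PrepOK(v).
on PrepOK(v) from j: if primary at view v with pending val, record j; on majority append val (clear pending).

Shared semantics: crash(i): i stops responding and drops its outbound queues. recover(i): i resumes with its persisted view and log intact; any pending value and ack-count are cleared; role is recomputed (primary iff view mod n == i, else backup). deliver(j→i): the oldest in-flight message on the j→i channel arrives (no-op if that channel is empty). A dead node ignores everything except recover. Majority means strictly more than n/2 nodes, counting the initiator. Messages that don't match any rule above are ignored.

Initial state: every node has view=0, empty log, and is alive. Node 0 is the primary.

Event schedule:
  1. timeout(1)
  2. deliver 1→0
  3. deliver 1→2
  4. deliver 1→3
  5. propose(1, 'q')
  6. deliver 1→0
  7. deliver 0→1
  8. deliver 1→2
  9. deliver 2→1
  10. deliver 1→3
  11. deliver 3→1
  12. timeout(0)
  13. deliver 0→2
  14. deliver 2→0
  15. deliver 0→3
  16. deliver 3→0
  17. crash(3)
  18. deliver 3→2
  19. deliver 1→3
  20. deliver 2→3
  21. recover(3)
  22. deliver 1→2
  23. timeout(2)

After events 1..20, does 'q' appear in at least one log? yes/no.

yes

1. timeout(1):  <1:prim v1 ->
2. deliver 1→0:  <0:back v1 ->
3. deliver 1→2:  <2:back v1 ->
4. deliver 1→3:  <3:back v1 ->
5. propose(1,'q'):  nop
6. deliver 1→0:  <0:back v1 q>
7. deliver 0→1:  nop
8. deliver 1→2:  <2:back v1 q>
9. deliver 2→1:  <1:prim v1 q>
10. deliver 1→3:  <3:back v1 q>
11. deliver 3→1:  nop
12. timeout(0):  <0:back v2 q>
13. deliver 0→2:  <2:prim v2 q>
14. deliver 2→0:  nop
15. deliver 0→3:  <3:back v2 q>
16. deliver 3→0:  nop
17. crash(3):  <3:✗back v2 q>
18. deliver 3→2:  nop
19. deliver 1→3:  nop
20. deliver 2→3:  nop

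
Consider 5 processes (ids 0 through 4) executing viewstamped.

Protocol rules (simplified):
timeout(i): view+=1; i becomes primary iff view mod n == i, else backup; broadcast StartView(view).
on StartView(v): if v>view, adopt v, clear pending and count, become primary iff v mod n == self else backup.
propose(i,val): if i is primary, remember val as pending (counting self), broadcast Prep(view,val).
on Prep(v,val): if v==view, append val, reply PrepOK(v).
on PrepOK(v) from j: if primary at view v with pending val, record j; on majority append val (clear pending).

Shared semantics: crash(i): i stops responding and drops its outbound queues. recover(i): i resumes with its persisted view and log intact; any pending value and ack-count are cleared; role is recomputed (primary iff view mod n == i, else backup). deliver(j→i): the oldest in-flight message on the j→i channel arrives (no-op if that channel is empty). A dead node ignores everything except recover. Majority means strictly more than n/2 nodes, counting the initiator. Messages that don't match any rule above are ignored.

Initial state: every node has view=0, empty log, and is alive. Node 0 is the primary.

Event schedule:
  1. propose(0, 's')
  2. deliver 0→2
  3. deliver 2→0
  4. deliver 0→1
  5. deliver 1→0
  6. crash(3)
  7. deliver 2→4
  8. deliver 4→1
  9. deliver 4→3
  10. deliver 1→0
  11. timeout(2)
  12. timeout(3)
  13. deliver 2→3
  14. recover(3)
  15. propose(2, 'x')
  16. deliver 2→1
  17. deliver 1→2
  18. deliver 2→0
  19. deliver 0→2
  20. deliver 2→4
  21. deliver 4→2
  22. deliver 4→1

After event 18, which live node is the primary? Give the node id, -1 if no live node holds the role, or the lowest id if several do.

step 1 propose(0,'s'): —
step 2 deliver 0→2: 2={back,v=0,log=s}
step 3 deliver 2→0: —
step 4 deliver 0→1: 1={back,v=0,log=s}
step 5 deliver 1→0: 0={prim,v=0,log=s}
step 6 crash(3): 3={✗back,v=0,log=-}
step 7 deliver 2→4: —
step 8 deliver 4→1: —
step 9 deliver 4→3: —
step 10 deliver 1→0: —
step 11 timeout(2): 2={back,v=1,log=s}
step 12 timeout(3): —
step 13 deliver 2→3: —
step 14 recover(3): 3={back,v=0,log=-}
step 15 propose(2,'x'): —
step 16 deliver 2→1: 1={prim,v=1,log=s}
step 17 deliver 1→2: —
step 18 deliver 2→0: 0={back,v=1,log=s}

1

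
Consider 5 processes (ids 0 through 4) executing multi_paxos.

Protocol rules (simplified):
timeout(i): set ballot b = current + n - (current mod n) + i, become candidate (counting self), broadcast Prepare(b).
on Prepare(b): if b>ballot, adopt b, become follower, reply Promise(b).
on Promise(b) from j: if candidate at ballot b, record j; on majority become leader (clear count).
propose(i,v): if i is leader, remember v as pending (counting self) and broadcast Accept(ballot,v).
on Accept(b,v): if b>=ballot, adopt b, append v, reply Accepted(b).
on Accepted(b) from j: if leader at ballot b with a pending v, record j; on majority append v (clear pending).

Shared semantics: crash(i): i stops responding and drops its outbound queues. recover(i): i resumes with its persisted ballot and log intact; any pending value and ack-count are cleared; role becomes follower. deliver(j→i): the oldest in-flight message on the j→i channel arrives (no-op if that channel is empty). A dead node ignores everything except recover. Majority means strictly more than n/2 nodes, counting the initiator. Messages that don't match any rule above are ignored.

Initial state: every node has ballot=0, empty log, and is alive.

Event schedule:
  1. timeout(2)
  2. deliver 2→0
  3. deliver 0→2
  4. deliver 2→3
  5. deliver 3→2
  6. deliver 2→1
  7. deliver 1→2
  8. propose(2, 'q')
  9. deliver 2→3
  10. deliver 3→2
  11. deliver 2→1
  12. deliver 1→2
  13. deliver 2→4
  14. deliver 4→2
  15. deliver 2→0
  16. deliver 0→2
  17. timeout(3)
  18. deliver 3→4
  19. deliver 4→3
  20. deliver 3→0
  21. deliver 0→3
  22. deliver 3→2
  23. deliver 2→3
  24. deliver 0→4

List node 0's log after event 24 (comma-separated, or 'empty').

q

1. timeout(2):  <2:cand b7 ->
2. deliver 2→0:  <0:foll b7 ->
3. deliver 0→2:  nop
4. deliver 2→3:  <3:foll b7 ->
5. deliver 3→2:  <2:lead b7 ->
6. deliver 2→1:  <1:foll b7 ->
7. deliver 1→2:  nop
8. propose(2,'q'):  nop
9. deliver 2→3:  <3:foll b7 q>
10. deliver 3→2:  nop
11. deliver 2→1:  <1:foll b7 q>
12. deliver 1→2:  <2:lead b7 q>
13. deliver 2→4:  <4:foll b7 ->
14. deliver 4→2:  nop
15. deliver 2→0:  <0:foll b7 q>
16. deliver 0→2:  nop
17. timeout(3):  <3:cand b13 q>
18. deliver 3→4:  <4:foll b13 ->
19. deliver 4→3:  nop
20. deliver 3→0:  <0:foll b13 q>
21. deliver 0→3:  <3:lead b13 q>
22. deliver 3→2:  <2:foll b13 q>
23. deliver 2→3:  nop
24. deliver 0→4:  nop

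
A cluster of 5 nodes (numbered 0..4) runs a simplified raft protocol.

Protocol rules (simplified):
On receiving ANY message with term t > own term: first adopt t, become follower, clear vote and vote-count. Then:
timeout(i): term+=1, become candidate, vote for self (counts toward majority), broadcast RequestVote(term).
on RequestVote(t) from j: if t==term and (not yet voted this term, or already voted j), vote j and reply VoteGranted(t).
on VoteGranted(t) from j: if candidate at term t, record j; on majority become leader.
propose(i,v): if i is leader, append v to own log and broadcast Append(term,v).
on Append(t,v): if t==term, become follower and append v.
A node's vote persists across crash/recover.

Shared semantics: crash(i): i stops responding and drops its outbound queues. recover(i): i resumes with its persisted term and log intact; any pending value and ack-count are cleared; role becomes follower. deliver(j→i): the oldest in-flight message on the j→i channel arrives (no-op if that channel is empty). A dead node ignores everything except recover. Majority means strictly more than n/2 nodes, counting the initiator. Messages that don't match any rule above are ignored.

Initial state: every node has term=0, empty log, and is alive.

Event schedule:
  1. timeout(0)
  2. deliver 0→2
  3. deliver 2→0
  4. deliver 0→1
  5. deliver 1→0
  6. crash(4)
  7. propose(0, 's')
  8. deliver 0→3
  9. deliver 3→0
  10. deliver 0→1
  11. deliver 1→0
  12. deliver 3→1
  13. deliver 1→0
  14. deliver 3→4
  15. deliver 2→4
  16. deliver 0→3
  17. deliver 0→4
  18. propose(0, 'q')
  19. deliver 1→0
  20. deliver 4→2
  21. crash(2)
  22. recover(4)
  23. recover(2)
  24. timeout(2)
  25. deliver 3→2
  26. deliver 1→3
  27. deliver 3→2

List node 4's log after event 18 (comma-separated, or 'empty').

empty

after 1 — timeout(0): n0:cand/t1/[-]
after 2 — deliver 0→2: n2:foll/t1/[-]
after 3 — deliver 2→0: ·
after 4 — deliver 0→1: n1:foll/t1/[-]
after 5 — deliver 1→0: n0:lead/t1/[-]
after 6 — crash(4): n4:✗foll/t0/[-]
after 7 — propose(0,'s'): n0:lead/t1/[s]
after 8 — deliver 0→3: n3:foll/t1/[-]
after 9 — deliver 3→0: ·
after 10 — deliver 0→1: n1:foll/t1/[s]
after 11 — deliver 1→0: ·
after 12 — deliver 3→1: ·
after 13 — deliver 1→0: ·
after 14 — deliver 3→4: ·
after 15 — deliver 2→4: ·
after 16 — deliver 0→3: n3:foll/t1/[s]
after 17 — deliver 0→4: ·
after 18 — propose(0,'q'): n0:lead/t1/[s,q]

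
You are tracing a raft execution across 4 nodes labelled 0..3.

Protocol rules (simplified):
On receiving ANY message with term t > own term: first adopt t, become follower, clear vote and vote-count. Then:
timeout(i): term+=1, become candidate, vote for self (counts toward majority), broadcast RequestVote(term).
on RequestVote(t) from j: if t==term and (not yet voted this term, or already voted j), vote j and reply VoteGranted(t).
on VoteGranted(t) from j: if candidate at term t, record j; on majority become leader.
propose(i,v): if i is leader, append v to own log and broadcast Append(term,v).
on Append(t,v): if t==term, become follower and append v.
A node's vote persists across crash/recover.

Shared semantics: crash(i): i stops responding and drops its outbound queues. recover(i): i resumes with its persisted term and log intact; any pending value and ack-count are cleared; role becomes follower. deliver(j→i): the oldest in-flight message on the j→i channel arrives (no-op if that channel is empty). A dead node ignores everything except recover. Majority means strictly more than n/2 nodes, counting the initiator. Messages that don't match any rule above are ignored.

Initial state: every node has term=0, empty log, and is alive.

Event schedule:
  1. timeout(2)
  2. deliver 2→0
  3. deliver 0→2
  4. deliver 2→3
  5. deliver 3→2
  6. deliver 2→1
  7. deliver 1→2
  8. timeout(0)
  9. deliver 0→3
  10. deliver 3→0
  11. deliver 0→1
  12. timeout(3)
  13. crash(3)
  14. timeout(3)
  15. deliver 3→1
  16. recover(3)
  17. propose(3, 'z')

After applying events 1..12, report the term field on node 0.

2

e1 timeout(2): 2[cand,t=1,-]
e2 deliver 2→0: 0[foll,t=1,-]
e3 deliver 0→2: ·
e4 deliver 2→3: 3[foll,t=1,-]
e5 deliver 3→2: 2[lead,t=1,-]
e6 deliver 2→1: 1[foll,t=1,-]
e7 deliver 1→2: ·
e8 timeout(0): 0[cand,t=2,-]
e9 deliver 0→3: 3[foll,t=2,-]
e10 deliver 3→0: ·
e11 deliver 0→1: 1[foll,t=2,-]
e12 timeout(3): 3[cand,t=3,-]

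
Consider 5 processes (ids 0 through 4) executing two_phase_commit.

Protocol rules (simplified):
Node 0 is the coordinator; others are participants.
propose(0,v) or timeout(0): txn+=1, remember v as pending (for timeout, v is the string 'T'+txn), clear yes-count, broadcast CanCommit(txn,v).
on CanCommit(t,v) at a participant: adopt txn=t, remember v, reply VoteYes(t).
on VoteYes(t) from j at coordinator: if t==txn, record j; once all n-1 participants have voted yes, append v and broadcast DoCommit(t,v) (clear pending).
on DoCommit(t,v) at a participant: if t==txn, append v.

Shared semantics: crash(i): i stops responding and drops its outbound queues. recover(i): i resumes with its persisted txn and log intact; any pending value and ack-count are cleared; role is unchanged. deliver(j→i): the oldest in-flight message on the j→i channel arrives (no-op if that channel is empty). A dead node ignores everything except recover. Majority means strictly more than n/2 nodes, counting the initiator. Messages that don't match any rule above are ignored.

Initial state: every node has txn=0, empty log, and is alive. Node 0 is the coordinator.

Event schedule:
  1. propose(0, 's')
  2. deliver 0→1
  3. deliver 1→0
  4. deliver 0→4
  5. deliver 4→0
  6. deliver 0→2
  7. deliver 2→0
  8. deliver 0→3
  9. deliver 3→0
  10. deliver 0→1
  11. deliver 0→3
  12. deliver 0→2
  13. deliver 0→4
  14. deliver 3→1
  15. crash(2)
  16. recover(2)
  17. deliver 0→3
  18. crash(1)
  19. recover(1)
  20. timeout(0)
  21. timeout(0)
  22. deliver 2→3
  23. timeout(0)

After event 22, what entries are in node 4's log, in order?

step 1 propose(0,'s'): 0={coor,t=1,log=-}
step 2 deliver 0→1: 1={part,t=1,log=-}
step 3 deliver 1→0: —
step 4 deliver 0→4: 4={part,t=1,log=-}
step 5 deliver 4→0: —
step 6 deliver 0→2: 2={part,t=1,log=-}
step 7 deliver 2→0: —
step 8 deliver 0→3: 3={part,t=1,log=-}
step 9 deliver 3→0: 0={coor,t=1,log=s}
step 10 deliver 0→1: 1={part,t=1,log=s}
step 11 deliver 0→3: 3={part,t=1,log=s}
step 12 deliver 0→2: 2={part,t=1,log=s}
step 13 deliver 0→4: 4={part,t=1,log=s}
step 14 deliver 3→1: —
step 15 crash(2): 2={✗part,t=1,log=s}
step 16 recover(2): 2={part,t=1,log=s}
step 17 deliver 0→3: —
step 18 crash(1): 1={✗part,t=1,log=s}
step 19 recover(1): 1={part,t=1,log=s}
step 20 timeout(0): 0={coor,t=2,log=s}
step 21 timeout(0): 0={coor,t=3,log=s}
step 22 deliver 2→3: —

s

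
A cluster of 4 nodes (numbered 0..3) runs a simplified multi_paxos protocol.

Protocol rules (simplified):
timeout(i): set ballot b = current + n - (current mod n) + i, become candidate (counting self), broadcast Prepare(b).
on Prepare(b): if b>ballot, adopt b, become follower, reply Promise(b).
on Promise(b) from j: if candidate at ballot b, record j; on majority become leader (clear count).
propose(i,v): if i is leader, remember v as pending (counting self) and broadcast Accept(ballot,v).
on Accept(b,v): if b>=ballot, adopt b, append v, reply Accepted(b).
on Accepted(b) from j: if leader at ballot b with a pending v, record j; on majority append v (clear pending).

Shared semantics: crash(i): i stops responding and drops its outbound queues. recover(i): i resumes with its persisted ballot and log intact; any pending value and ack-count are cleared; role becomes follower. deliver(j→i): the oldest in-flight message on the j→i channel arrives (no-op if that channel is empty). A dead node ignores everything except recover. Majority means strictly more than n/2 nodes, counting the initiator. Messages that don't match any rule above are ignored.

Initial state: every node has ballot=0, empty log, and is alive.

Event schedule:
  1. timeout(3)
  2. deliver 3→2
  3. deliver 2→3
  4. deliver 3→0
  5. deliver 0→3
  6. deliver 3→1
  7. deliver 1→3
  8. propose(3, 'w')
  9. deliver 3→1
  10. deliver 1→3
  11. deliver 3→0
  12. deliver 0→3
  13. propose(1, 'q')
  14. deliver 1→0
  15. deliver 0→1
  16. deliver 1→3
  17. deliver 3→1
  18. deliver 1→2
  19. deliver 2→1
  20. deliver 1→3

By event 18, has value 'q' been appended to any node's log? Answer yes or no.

no

[1] timeout(3) → N3(cand b7 [-])
[2] deliver 3→2 → N2(foll b7 [-])
[3] deliver 2→3 → ∅
[4] deliver 3→0 → N0(foll b7 [-])
[5] deliver 0→3 → N3(lead b7 [-])
[6] deliver 3→1 → N1(foll b7 [-])
[7] deliver 1→3 → ∅
[8] propose(3,'w') → ∅
[9] deliver 3→1 → N1(foll b7 [w])
[10] deliver 1→3 → ∅
[11] deliver 3→0 → N0(foll b7 [w])
[12] deliver 0→3 → N3(lead b7 [w])
[13] propose(1,'q') → ∅
[14] deliver 1→0 → ∅
[15] deliver 0→1 → ∅
[16] deliver 1→3 → ∅
[17] deliver 3→1 → ∅
[18] deliver 1→2 → ∅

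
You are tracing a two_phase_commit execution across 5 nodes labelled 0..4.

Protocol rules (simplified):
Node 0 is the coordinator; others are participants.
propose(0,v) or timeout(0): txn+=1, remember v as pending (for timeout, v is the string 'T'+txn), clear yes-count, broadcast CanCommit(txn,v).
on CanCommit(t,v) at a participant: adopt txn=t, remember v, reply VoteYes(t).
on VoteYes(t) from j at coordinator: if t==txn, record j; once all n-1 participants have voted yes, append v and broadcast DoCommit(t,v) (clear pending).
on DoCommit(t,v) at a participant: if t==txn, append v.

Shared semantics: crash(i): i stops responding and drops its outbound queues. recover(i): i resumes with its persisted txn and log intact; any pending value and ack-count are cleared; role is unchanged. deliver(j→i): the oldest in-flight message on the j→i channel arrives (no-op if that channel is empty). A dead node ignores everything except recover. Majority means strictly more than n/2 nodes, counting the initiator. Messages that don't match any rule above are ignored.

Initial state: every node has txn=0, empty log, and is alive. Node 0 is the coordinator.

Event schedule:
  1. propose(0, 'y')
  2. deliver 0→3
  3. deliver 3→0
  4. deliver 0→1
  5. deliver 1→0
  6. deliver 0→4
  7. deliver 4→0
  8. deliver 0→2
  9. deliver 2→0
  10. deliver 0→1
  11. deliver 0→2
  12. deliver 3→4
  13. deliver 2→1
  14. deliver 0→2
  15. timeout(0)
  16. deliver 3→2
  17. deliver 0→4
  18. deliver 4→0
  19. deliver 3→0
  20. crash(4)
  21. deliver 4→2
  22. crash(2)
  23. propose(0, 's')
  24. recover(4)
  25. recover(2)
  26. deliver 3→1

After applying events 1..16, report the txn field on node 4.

1

[1] propose(0,'y') → N0(coor t1 [-])
[2] deliver 0→3 → N3(part t1 [-])
[3] deliver 3→0 → ∅
[4] deliver 0→1 → N1(part t1 [-])
[5] deliver 1→0 → ∅
[6] deliver 0→4 → N4(part t1 [-])
[7] deliver 4→0 → ∅
[8] deliver 0→2 → N2(part t1 [-])
[9] deliver 2→0 → N0(coor t1 [y])
[10] deliver 0→1 → N1(part t1 [y])
[11] deliver 0→2 → N2(part t1 [y])
[12] deliver 3→4 → ∅
[13] deliver 2→1 → ∅
[14] deliver 0→2 → ∅
[15] timeout(0) → N0(coor t2 [y])
[16] deliver 3→2 → ∅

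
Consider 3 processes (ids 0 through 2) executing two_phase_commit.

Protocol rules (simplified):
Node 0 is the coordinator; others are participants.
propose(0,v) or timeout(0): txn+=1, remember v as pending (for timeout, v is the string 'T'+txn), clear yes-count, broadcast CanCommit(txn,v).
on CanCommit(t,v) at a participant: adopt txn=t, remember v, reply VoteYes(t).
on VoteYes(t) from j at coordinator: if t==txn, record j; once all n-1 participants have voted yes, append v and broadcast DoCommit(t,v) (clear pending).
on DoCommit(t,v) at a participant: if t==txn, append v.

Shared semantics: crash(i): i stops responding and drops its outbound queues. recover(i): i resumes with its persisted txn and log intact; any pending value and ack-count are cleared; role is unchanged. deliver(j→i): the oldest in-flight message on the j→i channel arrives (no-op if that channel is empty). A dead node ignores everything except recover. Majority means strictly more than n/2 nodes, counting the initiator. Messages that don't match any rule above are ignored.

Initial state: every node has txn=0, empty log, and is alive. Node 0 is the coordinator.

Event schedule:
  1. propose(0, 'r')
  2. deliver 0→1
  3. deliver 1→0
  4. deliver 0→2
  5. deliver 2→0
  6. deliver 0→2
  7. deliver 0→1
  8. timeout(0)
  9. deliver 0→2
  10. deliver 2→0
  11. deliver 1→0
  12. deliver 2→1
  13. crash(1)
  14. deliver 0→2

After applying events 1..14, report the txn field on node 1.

1

e1 propose(0,'r'): 0[coor,t=1,-]
e2 deliver 0→1: 1[part,t=1,-]
e3 deliver 1→0: ·
e4 deliver 0→2: 2[part,t=1,-]
e5 deliver 2→0: 0[coor,t=1,r]
e6 deliver 0→2: 2[part,t=1,r]
e7 deliver 0→1: 1[part,t=1,r]
e8 timeout(0): 0[coor,t=2,r]
e9 deliver 0→2: 2[part,t=2,r]
e10 deliver 2→0: ·
e11 deliver 1→0: ·
e12 deliver 2→1: ·
e13 crash(1): 1[✗part,t=1,r]
e14 deliver 0→2: ·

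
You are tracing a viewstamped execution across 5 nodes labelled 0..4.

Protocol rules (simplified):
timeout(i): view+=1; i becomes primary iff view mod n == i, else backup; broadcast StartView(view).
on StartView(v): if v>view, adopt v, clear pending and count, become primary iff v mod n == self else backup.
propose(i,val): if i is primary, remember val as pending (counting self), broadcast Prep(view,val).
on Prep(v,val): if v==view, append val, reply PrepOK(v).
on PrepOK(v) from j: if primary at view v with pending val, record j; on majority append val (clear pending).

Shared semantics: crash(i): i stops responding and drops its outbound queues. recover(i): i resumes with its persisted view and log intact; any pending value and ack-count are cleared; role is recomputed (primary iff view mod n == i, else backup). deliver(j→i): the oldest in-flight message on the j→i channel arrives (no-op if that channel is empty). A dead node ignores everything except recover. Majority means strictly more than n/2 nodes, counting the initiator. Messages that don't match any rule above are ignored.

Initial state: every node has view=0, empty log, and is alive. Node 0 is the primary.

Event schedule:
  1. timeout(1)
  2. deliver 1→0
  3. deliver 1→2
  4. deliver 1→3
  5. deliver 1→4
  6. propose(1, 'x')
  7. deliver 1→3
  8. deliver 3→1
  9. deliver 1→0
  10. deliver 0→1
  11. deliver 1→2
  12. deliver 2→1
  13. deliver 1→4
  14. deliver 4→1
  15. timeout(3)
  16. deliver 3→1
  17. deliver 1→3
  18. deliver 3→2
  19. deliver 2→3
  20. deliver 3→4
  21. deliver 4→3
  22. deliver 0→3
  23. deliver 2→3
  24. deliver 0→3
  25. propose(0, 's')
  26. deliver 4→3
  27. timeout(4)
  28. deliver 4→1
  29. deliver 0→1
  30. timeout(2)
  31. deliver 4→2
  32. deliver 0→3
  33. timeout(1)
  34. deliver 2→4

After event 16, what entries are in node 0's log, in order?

step 1 timeout(1): 1={prim,v=1,log=-}
step 2 deliver 1→0: 0={back,v=1,log=-}
step 3 deliver 1→2: 2={back,v=1,log=-}
step 4 deliver 1→3: 3={back,v=1,log=-}
step 5 deliver 1→4: 4={back,v=1,log=-}
step 6 propose(1,'x'): —
step 7 deliver 1→3: 3={back,v=1,log=x}
step 8 deliver 3→1: —
step 9 deliver 1→0: 0={back,v=1,log=x}
step 10 deliver 0→1: 1={prim,v=1,log=x}
step 11 deliver 1→2: 2={back,v=1,log=x}
step 12 deliver 2→1: —
step 13 deliver 1→4: 4={back,v=1,log=x}
step 14 deliver 4→1: —
step 15 timeout(3): 3={back,v=2,log=x}
step 16 deliver 3→1: 1={back,v=2,log=x}

x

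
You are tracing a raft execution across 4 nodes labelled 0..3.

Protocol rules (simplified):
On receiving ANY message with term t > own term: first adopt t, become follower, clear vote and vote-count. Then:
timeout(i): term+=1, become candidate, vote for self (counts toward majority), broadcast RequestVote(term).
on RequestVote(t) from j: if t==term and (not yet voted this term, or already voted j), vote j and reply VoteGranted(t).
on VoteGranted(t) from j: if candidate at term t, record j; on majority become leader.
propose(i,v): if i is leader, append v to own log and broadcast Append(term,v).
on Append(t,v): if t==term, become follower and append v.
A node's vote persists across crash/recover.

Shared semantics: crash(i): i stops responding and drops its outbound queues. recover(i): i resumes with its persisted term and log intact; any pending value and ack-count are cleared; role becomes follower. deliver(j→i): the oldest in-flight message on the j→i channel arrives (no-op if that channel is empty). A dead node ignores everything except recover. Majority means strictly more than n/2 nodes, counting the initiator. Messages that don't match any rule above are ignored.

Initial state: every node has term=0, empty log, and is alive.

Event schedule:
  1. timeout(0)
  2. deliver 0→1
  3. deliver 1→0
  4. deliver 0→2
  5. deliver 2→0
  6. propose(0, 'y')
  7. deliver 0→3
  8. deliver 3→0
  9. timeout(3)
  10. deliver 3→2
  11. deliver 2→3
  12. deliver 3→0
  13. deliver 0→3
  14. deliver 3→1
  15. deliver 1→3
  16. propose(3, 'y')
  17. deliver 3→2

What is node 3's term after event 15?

step 1 timeout(0): 0={cand,t=1,log=-}
step 2 deliver 0→1: 1={foll,t=1,log=-}
step 3 deliver 1→0: —
step 4 deliver 0→2: 2={foll,t=1,log=-}
step 5 deliver 2→0: 0={lead,t=1,log=-}
step 6 propose(0,'y'): 0={lead,t=1,log=y}
step 7 deliver 0→3: 3={foll,t=1,log=-}
step 8 deliver 3→0: —
step 9 timeout(3): 3={cand,t=2,log=-}
step 10 deliver 3→2: 2={foll,t=2,log=-}
step 11 deliver 2→3: —
step 12 deliver 3→0: 0={foll,t=2,log=y}
step 13 deliver 0→3: —
step 14 deliver 3→1: 1={foll,t=2,log=-}
step 15 deliver 1→3: 3={lead,t=2,log=-}

2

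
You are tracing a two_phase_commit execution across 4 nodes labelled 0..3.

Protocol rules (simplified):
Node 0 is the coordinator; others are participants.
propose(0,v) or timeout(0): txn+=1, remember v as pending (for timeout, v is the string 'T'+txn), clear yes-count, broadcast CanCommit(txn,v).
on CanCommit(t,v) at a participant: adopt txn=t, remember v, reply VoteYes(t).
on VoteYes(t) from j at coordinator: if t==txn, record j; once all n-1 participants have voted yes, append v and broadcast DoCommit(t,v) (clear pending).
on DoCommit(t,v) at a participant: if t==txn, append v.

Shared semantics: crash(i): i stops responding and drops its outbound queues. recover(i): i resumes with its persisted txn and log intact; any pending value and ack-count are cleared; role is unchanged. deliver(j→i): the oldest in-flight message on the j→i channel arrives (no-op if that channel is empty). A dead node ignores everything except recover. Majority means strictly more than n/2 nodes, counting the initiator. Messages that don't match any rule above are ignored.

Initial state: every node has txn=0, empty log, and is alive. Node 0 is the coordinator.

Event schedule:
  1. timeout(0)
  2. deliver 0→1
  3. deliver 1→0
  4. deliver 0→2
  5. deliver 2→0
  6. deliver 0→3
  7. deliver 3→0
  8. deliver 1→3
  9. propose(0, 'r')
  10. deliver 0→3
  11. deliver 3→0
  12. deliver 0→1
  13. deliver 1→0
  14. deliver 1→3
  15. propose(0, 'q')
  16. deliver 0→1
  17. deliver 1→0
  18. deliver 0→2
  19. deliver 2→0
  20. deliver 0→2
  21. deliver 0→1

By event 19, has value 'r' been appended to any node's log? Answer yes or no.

step 1 timeout(0): 0={coor,t=1,log=-}
step 2 deliver 0→1: 1={part,t=1,log=-}
step 3 deliver 1→0: —
step 4 deliver 0→2: 2={part,t=1,log=-}
step 5 deliver 2→0: —
step 6 deliver 0→3: 3={part,t=1,log=-}
step 7 deliver 3→0: 0={coor,t=1,log=T1}
step 8 deliver 1→3: —
step 9 propose(0,'r'): 0={coor,t=2,log=T1}
step 10 deliver 0→3: 3={part,t=1,log=T1}
step 11 deliver 3→0: —
step 12 deliver 0→1: 1={part,t=1,log=T1}
step 13 deliver 1→0: —
step 14 deliver 1→3: —
step 15 propose(0,'q'): 0={coor,t=3,log=T1}
step 16 deliver 0→1: 1={part,t=2,log=T1}
step 17 deliver 1→0: —
step 18 deliver 0→2: 2={part,t=1,log=T1}
step 19 deliver 2→0: —

no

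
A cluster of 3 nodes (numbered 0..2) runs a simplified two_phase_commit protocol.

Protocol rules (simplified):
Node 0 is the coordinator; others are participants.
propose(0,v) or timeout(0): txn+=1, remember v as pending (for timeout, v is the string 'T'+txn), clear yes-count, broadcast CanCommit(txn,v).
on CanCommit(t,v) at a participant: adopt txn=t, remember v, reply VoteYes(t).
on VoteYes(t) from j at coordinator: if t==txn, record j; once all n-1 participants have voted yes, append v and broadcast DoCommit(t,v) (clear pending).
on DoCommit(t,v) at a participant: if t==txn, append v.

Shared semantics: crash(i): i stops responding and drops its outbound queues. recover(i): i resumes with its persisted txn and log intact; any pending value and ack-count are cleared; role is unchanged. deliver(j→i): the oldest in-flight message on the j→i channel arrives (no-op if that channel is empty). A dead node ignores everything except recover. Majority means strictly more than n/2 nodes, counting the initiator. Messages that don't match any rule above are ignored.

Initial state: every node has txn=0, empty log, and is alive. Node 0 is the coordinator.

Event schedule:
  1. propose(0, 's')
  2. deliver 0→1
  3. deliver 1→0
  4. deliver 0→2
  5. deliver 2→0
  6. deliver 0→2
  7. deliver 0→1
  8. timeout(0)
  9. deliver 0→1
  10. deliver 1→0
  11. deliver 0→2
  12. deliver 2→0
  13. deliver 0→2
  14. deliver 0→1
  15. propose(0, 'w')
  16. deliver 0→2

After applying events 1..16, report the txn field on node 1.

2

1. propose(0,'s'):  <0:coor t1 ->
2. deliver 0→1:  <1:part t1 ->
3. deliver 1→0:  nop
4. deliver 0→2:  <2:part t1 ->
5. deliver 2→0:  <0:coor t1 s>
6. deliver 0→2:  <2:part t1 s>
7. deliver 0→1:  <1:part t1 s>
8. timeout(0):  <0:coor t2 s>
9. deliver 0→1:  <1:part t2 s>
10. deliver 1→0:  nop
11. deliver 0→2:  <2:part t2 s>
12. deliver 2→0:  <0:coor t2 s,T2>
13. deliver 0→2:  <2:part t2 s,T2>
14. deliver 0→1:  <1:part t2 s,T2>
15. propose(0,'w'):  <0:coor t3 s,T2>
16. deliver 0→2:  <2:part t3 s,T2>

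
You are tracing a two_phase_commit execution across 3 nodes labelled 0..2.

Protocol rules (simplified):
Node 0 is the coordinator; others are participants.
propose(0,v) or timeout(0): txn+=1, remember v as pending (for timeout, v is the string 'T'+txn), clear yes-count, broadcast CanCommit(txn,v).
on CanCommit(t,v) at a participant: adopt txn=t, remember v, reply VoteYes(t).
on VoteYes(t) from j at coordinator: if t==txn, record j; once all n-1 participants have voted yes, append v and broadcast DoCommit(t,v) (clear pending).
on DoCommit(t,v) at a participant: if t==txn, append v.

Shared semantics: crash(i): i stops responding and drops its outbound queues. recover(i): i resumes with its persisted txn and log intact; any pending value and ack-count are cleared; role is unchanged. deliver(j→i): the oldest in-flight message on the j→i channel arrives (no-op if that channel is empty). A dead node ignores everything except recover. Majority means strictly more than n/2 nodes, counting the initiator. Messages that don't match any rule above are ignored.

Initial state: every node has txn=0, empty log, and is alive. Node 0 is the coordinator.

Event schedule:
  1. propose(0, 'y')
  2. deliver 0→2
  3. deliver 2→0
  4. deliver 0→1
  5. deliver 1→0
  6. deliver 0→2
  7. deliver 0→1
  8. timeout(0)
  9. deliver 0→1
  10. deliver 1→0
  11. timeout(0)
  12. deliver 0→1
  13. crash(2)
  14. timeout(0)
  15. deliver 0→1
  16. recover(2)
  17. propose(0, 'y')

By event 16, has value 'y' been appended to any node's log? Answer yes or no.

e1 propose(0,'y'): 0[coor,t=1,-]
e2 deliver 0→2: 2[part,t=1,-]
e3 deliver 2→0: ·
e4 deliver 0→1: 1[part,t=1,-]
e5 deliver 1→0: 0[coor,t=1,y]
e6 deliver 0→2: 2[part,t=1,y]
e7 deliver 0→1: 1[part,t=1,y]
e8 timeout(0): 0[coor,t=2,y]
e9 deliver 0→1: 1[part,t=2,y]
e10 deliver 1→0: ·
e11 timeout(0): 0[coor,t=3,y]
e12 deliver 0→1: 1[part,t=3,y]
e13 crash(2): 2[✗part,t=1,y]
e14 timeout(0): 0[coor,t=4,y]
e15 deliver 0→1: 1[part,t=4,y]
e16 recover(2): 2[part,t=1,y]

yes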